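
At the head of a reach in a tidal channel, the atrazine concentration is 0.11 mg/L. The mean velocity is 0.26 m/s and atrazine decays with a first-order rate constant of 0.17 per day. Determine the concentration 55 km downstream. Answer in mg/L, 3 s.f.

0.0725 mg/L

Travel time t = 55 km / 0.26 m/s = 5.5e+04/0.26 = 2.115e+05 s = 2.448 d.
First-order decay: C = 0.11·exp(−0.17·2.448) = 0.11·0.6595 = 0.07255 mg/L.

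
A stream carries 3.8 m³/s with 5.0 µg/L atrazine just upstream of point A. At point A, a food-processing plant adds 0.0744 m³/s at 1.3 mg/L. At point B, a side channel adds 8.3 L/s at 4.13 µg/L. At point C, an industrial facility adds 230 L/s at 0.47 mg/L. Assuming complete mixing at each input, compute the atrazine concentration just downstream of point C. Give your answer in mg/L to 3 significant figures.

5.0 µg/L = 0.005 mg/L.
After input A: C = (3.8·0.005 + 0.0744·1.3) / 3.874 = 0.02987 mg/L.
8.3 L/s = 0.0083 m³/s.
4.13 µg/L = 0.00413 mg/L.
After input B: C = (3.874·0.02987 + 0.0083·0.00413) / 3.883 = 0.02981 mg/L.
230 L/s = 0.23 m³/s.
After input C: C = (3.883·0.02981 + 0.23·0.47) / 4.113 = 0.05443 mg/L.

0.0544 mg/L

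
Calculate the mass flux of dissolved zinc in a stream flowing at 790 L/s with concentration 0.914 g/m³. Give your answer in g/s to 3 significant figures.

790 L/s = 0.79 m³/s.
Mass flux = Q·C = 0.79 m³/s × 0.914 g/m³ = 0.7221 g/s.

0.722 g/s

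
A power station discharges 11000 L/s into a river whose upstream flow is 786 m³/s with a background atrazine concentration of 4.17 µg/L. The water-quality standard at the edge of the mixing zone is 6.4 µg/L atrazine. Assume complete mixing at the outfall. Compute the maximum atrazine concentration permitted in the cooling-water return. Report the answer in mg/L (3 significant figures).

11000 L/s = 11 m³/s.
4.17 µg/L = 0.00417 mg/L.
6.4 µg/L = 0.0064 mg/L.
Mass balance: 0.0064·797 = 11·Cₑ + 786·0.00417.
Cₑ = (5.101 − 3.278) / 11 = 0.1657 mg/L.

0.166 mg/L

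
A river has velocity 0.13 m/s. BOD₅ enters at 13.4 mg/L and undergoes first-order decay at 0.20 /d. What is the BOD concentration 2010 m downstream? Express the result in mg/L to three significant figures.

12.9 mg/L

Travel time t = 2010 m / 0.13 m/s = 2010/0.13 = 1.546e+04 s = 0.179 d.
First-order decay: C = 13.4·exp(−0.20·0.179) = 13.4·0.9648 = 12.93 mg/L.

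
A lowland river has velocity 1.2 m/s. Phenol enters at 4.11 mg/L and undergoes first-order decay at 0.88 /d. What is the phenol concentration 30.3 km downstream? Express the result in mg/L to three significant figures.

3.18 mg/L

Travel time t = 30.3 km / 1.2 m/s = 3.03e+04/1.2 = 2.525e+04 s = 0.2922 d.
First-order decay: C = 4.11·exp(−0.88·0.2922) = 4.11·0.7732 = 3.178 mg/L.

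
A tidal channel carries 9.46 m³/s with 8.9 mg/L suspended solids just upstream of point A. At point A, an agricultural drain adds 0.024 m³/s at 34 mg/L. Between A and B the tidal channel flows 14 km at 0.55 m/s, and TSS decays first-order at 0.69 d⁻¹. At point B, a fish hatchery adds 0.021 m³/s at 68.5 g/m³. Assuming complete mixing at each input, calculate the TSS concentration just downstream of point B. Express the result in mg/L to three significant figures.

After input A: C = (9.46·8.9 + 0.024·34) / 9.484 = 8.964 mg/L.
Over the 14 km reach to input B (t = 2.545e+04 s = 0.2946 d), decay gives C = 8.964·exp(−0.69·0.2946) = 7.315 mg/L.
After input B: C = (9.484·7.315 + 0.021·68.5) / 9.505 = 7.45 mg/L.

7.45 mg/L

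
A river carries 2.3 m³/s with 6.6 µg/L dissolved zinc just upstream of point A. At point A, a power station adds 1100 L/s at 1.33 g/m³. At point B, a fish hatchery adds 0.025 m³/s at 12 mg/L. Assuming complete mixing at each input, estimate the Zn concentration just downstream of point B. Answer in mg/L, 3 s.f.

0.519 mg/L

6.6 µg/L = 0.0066 mg/L.
1100 L/s = 1.1 m³/s.
After input A: C = (2.3·0.0066 + 1.1·1.33) / 3.4 = 0.4348 mg/L.
After input B: C = (3.4·0.4348 + 0.025·12) / 3.425 = 0.5192 mg/L.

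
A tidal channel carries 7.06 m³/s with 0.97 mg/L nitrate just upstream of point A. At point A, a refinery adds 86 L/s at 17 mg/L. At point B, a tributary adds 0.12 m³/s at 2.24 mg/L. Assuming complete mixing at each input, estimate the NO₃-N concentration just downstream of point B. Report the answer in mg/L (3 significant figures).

1.18 mg/L

86 L/s = 0.086 m³/s.
After input A: C = (7.06·0.97 + 0.086·17) / 7.146 = 1.163 mg/L.
After input B: C = (7.146·1.163 + 0.12·2.24) / 7.266 = 1.181 mg/L.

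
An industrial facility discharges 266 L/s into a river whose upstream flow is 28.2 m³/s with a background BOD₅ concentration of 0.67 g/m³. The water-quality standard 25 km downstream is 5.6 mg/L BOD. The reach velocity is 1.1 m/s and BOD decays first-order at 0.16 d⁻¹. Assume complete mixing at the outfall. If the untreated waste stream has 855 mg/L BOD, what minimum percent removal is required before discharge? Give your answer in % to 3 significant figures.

35.2 %

266 L/s = 0.266 m³/s.
Travel time to the compliance point: t = 2.5e+04/1.1 = 2.273e+04 s = 0.263 d; decay factor exp(−0.16·0.263) = 0.9588.
So the concentration just after mixing may be at most 5.6/0.9588 = 5.841 mg/L.
Mass balance: 5.841·28.47 = 0.266·Cₑ + 28.2·0.67.
Cₑ = (166.3 − 18.89) / 0.266 = 554 mg/L.
Required removal = 1 − 554/855 = 35.2 %.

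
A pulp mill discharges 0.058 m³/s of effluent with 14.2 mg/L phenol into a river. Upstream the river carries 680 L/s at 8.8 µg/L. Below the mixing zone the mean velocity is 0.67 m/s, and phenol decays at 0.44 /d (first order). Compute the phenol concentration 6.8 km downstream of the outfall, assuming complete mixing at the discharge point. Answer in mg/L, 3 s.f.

680 L/s = 0.68 m³/s.
8.8 µg/L = 0.0088 mg/L.
After complete mixing, C₀ = (0.058·14.2 + 0.68·0.0088) / 0.738 = 1.124 mg/L.
Travel time t = 6800 m / 0.67 m/s = 1.015e+04 s = 0.1175 d.
C = 1.124·exp(−0.44·0.1175) = 1.124·0.9496 = 1.067 mg/L.

1.07 mg/L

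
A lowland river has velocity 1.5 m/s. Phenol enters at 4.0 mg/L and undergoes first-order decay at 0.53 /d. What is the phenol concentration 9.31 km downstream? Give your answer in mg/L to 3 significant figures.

Travel time t = 9.31 km / 1.5 m/s = 9310/1.5 = 6207 s = 0.07184 d.
First-order decay: C = 4.0·exp(−0.53·0.07184) = 4.0·0.9626 = 3.851 mg/L.

3.85 mg/L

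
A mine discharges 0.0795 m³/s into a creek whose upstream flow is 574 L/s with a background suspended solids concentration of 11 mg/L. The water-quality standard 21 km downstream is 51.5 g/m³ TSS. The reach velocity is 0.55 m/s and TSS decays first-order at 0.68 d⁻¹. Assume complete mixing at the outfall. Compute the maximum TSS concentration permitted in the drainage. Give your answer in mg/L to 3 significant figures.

492 mg/L

574 L/s = 0.574 m³/s.
Travel time to the compliance point: t = 2.1e+04/0.55 = 3.818e+04 s = 0.4419 d; decay factor exp(−0.68·0.4419) = 0.7404.
So the concentration just after mixing may be at most 51.5/0.7404 = 69.55 mg/L.
Mass balance: 69.55·0.6535 = 0.0795·Cₑ + 0.574·11.
Cₑ = (45.45 − 6.314) / 0.0795 = 492.3 mg/L.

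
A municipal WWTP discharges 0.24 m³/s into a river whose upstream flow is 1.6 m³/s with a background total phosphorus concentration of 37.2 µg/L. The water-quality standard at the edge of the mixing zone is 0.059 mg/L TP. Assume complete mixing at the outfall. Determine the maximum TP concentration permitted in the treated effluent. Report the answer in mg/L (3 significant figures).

37.2 µg/L = 0.0372 mg/L.
Mass balance: 0.059·1.84 = 0.24·Cₑ + 1.6·0.0372.
Cₑ = (0.1086 − 0.05952) / 0.24 = 0.2043 mg/L.

0.204 mg/L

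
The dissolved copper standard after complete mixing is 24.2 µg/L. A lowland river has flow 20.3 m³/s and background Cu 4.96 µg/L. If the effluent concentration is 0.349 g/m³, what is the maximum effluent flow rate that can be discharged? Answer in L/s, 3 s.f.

1200 L/s

4.96 µg/L = 0.00496 mg/L.
24.2 µg/L = 0.0242 mg/L.
Mass balance at complete mixing: C_std·(Q_w + Q_r) = Q_w·C_e + Q_r·C_b.
Rearranging, Q_w = Q_r·(C_std − C_b)/(C_e − C_std) = 20.3·(0.0242 − 0.00496) / (0.349 − 0.0242) = 1.203 m³/s.
= 1202 L/s.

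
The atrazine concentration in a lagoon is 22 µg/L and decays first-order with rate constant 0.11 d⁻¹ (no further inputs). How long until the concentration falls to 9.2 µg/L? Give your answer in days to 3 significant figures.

7.93 d

t = ln(C₀/C)/k = ln(22/9.2)/0.11 = 0.8718/0.11 = 7.926 d.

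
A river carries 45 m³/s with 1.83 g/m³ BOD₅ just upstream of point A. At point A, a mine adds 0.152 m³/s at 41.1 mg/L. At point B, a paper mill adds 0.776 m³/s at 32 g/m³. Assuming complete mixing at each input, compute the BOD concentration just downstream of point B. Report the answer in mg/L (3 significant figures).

After input A: C = (45·1.83 + 0.152·41.1) / 45.15 = 1.962 mg/L.
After input B: C = (45.15·1.962 + 0.776·32) / 45.93 = 2.47 mg/L.

2.47 mg/L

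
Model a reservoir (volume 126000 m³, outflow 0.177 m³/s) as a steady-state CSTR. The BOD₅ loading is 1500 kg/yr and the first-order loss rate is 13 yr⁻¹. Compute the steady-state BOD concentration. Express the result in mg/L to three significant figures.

0.208 mg/L

Outflow Q = 0.177 m³/s × 3.156e+07 s/yr = 5.586e+06 m³/yr.
Steady-state CSTR mass balance: W = Q·C + k·V·C, so C = W/(Q + kV).
Q + kV = 5.586e+06 + 13·126000 = 7.224e+06 m³/yr.
C = 1500/7.224e+06 = 0.0002076 kg/m³ = 0.2076 mg/L.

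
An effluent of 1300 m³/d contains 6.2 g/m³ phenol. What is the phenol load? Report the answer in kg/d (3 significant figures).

1300 m³/d = 0.01505 m³/s.
Mass flux = Q·C = 0.01505 m³/s × 6.2 g/m³ = 0.09329 g/s.
= 0.09329 g/s × 86.4 = 8.06 kg/d.

8.06 kg/d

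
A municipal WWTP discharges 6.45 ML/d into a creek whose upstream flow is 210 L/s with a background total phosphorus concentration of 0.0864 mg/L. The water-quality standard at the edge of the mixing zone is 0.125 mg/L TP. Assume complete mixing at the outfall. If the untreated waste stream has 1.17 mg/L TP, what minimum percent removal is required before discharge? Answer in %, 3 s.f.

6.45 ML/d = 0.07465 m³/s.
210 L/s = 0.21 m³/s.
Mass balance: 0.125·0.2847 = 0.07465·Cₑ + 0.21·0.0864.
Cₑ = (0.03558 − 0.01814) / 0.07465 = 0.2336 mg/L.
Required removal = 1 − 0.2336/1.17 = 80.04 %.

80.0 %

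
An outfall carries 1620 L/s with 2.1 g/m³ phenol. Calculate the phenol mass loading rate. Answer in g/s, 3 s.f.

1620 L/s = 1.62 m³/s.
Mass flux = Q·C = 1.62 m³/s × 2.1 g/m³ = 3.402 g/s.

3.40 g/s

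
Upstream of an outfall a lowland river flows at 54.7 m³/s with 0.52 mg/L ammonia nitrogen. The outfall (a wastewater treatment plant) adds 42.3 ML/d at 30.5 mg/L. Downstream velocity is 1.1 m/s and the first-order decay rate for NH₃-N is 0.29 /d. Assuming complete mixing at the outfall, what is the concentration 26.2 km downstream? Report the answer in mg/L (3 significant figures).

0.726 mg/L

42.3 ML/d = 0.4896 m³/s.
After complete mixing, C₀ = (0.4896·30.5 + 54.7·0.52) / 55.19 = 0.786 mg/L.
Travel time t = 2.62e+04 m / 1.1 m/s = 2.382e+04 s = 0.2757 d.
C = 0.786·exp(−0.29·0.2757) = 0.786·0.9232 = 0.7256 mg/L.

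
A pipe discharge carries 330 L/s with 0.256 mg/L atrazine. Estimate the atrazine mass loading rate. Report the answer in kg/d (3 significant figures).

330 L/s = 0.33 m³/s.
Mass flux = Q·C = 0.33 m³/s × 0.256 g/m³ = 0.08448 g/s.
= 0.08448 g/s × 86.4 = 7.299 kg/d.

7.30 kg/d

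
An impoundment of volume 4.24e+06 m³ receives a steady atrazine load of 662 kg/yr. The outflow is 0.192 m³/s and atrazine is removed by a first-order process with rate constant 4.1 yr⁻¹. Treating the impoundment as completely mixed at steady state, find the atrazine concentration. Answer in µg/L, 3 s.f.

Outflow Q = 0.192 m³/s × 3.156e+07 s/yr = 6.059e+06 m³/yr.
Steady-state CSTR mass balance: W = Q·C + k·V·C, so C = W/(Q + kV).
Q + kV = 6.059e+06 + 4.1·4.24e+06 = 2.344e+07 m³/yr.
C = 662/2.344e+07 = 2.824e-05 kg/m³ = 0.02824 mg/L = 28.24 µg/L.

28.2 µg/L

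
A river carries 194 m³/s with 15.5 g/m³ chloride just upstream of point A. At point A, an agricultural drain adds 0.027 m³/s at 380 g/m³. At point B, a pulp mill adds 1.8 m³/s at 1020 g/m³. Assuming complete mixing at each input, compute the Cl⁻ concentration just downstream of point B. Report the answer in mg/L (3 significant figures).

After input A: C = (194·15.5 + 0.027·380) / 194 = 15.55 mg/L.
After input B: C = (194·15.55 + 1.8·1020) / 195.8 = 24.78 mg/L.

24.8 mg/L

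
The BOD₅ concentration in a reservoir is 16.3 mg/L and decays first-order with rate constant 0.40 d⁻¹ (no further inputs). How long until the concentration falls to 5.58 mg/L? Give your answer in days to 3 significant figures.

t = ln(C₀/C)/k = ln(16.3/5.58)/0.40 = 1.072/0.40 = 2.68 d.

2.68 d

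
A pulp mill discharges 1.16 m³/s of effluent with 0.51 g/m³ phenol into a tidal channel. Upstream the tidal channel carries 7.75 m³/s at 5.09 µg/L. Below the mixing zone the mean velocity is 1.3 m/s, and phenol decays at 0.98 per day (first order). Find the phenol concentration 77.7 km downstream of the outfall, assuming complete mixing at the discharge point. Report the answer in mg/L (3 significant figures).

5.09 µg/L = 0.00509 mg/L.
After complete mixing, C₀ = (1.16·0.51 + 7.75·0.00509) / 8.91 = 0.07082 mg/L.
Travel time t = 7.77e+04 m / 1.3 m/s = 5.977e+04 s = 0.6918 d.
C = 0.07082·exp(−0.98·0.6918) = 0.07082·0.5077 = 0.03596 mg/L.

0.0360 mg/L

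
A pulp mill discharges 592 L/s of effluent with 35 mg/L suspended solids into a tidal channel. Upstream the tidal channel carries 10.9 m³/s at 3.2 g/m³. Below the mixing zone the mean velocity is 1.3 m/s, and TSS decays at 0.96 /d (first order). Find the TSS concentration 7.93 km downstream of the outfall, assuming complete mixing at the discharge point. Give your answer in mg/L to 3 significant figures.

592 L/s = 0.592 m³/s.
After complete mixing, C₀ = (0.592·35 + 10.9·3.2) / 11.49 = 4.838 mg/L.
Travel time t = 7930 m / 1.3 m/s = 6100 s = 0.0706 d.
C = 4.838·exp(−0.96·0.0706) = 4.838·0.9345 = 4.521 mg/L.

4.52 mg/L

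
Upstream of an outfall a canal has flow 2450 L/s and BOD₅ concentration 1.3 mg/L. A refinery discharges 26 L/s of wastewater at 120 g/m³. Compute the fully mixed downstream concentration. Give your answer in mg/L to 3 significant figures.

2.55 mg/L

26 L/s = 0.026 m³/s.
2450 L/s = 2.45 m³/s.
Conservation of mass across the mixing zone: C = (0.026·120 + 2.45·1.3) / (0.026 + 2.45) = 6.305/2.476 = 2.546 mg/L.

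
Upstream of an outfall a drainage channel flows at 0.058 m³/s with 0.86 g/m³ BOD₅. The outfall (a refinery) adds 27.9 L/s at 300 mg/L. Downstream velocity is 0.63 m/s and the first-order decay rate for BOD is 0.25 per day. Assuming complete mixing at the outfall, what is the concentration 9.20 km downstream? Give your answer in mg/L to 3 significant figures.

27.9 L/s = 0.0279 m³/s.
After complete mixing, C₀ = (0.0279·300 + 0.058·0.86) / 0.0859 = 98.02 mg/L.
Travel time t = 9200 m / 0.63 m/s = 1.46e+04 s = 0.169 d.
C = 98.02·exp(−0.25·0.169) = 98.02·0.9586 = 93.96 mg/L.

94.0 mg/L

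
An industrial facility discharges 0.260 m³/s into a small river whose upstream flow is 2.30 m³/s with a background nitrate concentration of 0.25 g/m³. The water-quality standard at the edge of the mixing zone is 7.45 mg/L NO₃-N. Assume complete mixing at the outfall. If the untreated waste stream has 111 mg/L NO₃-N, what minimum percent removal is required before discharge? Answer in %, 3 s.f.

Mass balance: 7.45·2.56 = 0.26·Cₑ + 2.3·0.25.
Cₑ = (19.07 − 0.575) / 0.26 = 71.14 mg/L.
Required removal = 1 − 71.14/111 = 35.91 %.

35.9 %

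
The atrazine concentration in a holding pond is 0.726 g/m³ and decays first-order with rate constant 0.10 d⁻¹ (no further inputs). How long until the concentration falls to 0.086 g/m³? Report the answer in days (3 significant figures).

21.3 d

t = ln(C₀/C)/k = ln(0.726/0.086)/0.10 = 2.133/0.10 = 21.33 d.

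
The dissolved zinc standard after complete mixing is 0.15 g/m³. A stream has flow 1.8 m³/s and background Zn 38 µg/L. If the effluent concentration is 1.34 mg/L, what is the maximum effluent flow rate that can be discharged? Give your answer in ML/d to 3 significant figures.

38 µg/L = 0.038 mg/L.
Mass balance at complete mixing: C_std·(Q_w + Q_r) = Q_w·C_e + Q_r·C_b.
Rearranging, Q_w = Q_r·(C_std − C_b)/(C_e − C_std) = 1.8·(0.15 − 0.038) / (1.34 − 0.15) = 0.1694 m³/s.
= 14.64 ML/d.

14.6 ML/d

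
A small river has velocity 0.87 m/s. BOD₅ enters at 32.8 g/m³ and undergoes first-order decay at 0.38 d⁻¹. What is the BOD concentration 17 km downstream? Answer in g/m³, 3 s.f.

30.1 g/m³

Travel time t = 17 km / 0.87 m/s = 1.7e+04/0.87 = 1.954e+04 s = 0.2262 d.
First-order decay: C = 32.8·exp(−0.38·0.2262) = 32.8·0.9176 = 30.1 g/m³.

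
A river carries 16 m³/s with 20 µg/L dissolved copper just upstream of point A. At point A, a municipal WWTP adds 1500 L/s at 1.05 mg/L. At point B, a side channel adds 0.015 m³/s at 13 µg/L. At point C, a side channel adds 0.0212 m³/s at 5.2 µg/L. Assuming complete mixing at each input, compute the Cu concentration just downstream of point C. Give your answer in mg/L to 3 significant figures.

0.108 mg/L

20 µg/L = 0.02 mg/L.
1500 L/s = 1.5 m³/s.
After input A: C = (16·0.02 + 1.5·1.05) / 17.5 = 0.1083 mg/L.
13 µg/L = 0.013 mg/L.
After input B: C = (17.5·0.1083 + 0.015·0.013) / 17.52 = 0.1082 mg/L.
5.2 µg/L = 0.0052 mg/L.
After input C: C = (17.52·0.1082 + 0.0212·0.0052) / 17.54 = 0.1081 mg/L.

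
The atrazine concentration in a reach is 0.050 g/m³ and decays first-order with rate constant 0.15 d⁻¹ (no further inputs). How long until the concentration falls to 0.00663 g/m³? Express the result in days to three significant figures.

t = ln(C₀/C)/k = ln(0.050/0.00663)/0.15 = 2.02/0.15 = 13.47 d.

13.5 d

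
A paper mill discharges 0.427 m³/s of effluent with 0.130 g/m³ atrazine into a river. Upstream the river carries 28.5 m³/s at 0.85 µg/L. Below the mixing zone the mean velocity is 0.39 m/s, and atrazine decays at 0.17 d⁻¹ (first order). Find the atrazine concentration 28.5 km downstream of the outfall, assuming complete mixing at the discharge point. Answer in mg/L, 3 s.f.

0.85 µg/L = 0.00085 mg/L.
After complete mixing, C₀ = (0.427·0.13 + 28.5·0.00085) / 28.93 = 0.002756 mg/L.
Travel time t = 2.85e+04 m / 0.39 m/s = 7.308e+04 s = 0.8458 d.
C = 0.002756·exp(−0.17·0.8458) = 0.002756·0.8661 = 0.002387 mg/L.

0.00239 mg/L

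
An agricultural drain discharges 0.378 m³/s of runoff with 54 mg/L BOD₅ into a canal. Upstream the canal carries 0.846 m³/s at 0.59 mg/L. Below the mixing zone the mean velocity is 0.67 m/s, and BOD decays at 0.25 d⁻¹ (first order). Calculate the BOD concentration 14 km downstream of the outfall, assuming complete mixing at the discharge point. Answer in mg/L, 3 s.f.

16.1 mg/L

After complete mixing, C₀ = (0.378·54 + 0.846·0.59) / 1.224 = 17.08 mg/L.
Travel time t = 1.4e+04 m / 0.67 m/s = 2.09e+04 s = 0.2418 d.
C = 17.08·exp(−0.25·0.2418) = 17.08·0.9413 = 16.08 mg/L.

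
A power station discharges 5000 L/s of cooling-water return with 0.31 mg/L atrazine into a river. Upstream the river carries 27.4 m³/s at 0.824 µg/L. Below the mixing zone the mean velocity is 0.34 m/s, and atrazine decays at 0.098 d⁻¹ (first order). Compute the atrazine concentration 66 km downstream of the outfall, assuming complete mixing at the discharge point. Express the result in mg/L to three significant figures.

5000 L/s = 5 m³/s.
0.824 µg/L = 0.000824 mg/L.
After complete mixing, C₀ = (5·0.31 + 27.4·0.000824) / 32.4 = 0.04854 mg/L.
Travel time t = 6.6e+04 m / 0.34 m/s = 1.941e+05 s = 2.247 d.
C = 0.04854·exp(−0.098·2.247) = 0.04854·0.8024 = 0.03894 mg/L.

0.0389 mg/L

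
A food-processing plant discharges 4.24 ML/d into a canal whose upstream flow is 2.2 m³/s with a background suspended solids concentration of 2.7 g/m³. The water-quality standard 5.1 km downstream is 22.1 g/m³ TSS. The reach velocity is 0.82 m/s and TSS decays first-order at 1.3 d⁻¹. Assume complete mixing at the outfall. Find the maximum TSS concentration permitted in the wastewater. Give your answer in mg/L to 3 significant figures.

4.24 ML/d = 0.04907 m³/s.
Travel time to the compliance point: t = 5100/0.82 = 6220 s = 0.07199 d; decay factor exp(−1.3·0.07199) = 0.9107.
So the concentration just after mixing may be at most 22.1/0.9107 = 24.27 mg/L.
Mass balance: 24.27·2.249 = 0.04907·Cₑ + 2.2·2.7.
Cₑ = (54.58 − 5.94) / 0.04907 = 991.2 mg/L.

991 mg/L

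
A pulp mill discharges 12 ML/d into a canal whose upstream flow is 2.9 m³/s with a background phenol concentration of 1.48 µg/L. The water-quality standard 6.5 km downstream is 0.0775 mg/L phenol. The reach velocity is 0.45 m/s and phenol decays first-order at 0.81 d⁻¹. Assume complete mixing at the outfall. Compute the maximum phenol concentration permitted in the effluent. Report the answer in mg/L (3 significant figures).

12 ML/d = 0.1389 m³/s.
1.48 µg/L = 0.00148 mg/L.
Travel time to the compliance point: t = 6500/0.45 = 1.444e+04 s = 0.1672 d; decay factor exp(−0.81·0.1672) = 0.8734.
So the concentration just after mixing may be at most 0.0775/0.8734 = 0.08874 mg/L.
Mass balance: 0.08874·3.039 = 0.1389·Cₑ + 2.9·0.00148.
Cₑ = (0.2697 − 0.004292) / 0.1389 = 1.911 mg/L.

1.91 mg/L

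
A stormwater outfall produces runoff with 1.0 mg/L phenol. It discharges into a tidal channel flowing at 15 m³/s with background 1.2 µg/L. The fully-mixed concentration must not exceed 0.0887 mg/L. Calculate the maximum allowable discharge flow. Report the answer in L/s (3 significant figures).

1440 L/s

1.2 µg/L = 0.0012 mg/L.
Mass balance at complete mixing: C_std·(Q_w + Q_r) = Q_w·C_e + Q_r·C_b.
Rearranging, Q_w = Q_r·(C_std − C_b)/(C_e − C_std) = 15·(0.0887 − 0.0012) / (1 − 0.0887) = 1.44 m³/s.
= 1440 L/s.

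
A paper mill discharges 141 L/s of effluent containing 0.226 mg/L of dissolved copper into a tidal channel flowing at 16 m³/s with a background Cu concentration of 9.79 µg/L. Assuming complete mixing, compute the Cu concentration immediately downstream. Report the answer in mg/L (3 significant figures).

141 L/s = 0.141 m³/s.
9.79 µg/L = 0.00979 mg/L.
By mass balance at complete mixing, C = (0.141·0.226 + 16·0.00979) / (0.141 + 16) = 0.1885/16.14 = 0.01168 mg/L.

0.0117 mg/L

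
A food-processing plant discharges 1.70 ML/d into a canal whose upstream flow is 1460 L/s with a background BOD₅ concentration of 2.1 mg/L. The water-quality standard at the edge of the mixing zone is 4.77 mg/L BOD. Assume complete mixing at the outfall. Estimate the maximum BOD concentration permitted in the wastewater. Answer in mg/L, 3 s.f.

203 mg/L

1.70 ML/d = 0.01968 m³/s.
1460 L/s = 1.46 m³/s.
Mass balance: 4.77·1.48 = 0.01968·Cₑ + 1.46·2.1.
Cₑ = (7.058 − 3.066) / 0.01968 = 202.9 mg/L.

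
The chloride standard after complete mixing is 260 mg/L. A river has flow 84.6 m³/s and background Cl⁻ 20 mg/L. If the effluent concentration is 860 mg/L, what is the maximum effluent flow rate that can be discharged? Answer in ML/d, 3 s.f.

2920 ML/d

Mass balance at complete mixing: C_std·(Q_w + Q_r) = Q_w·C_e + Q_r·C_b.
Rearranging, Q_w = Q_r·(C_std − C_b)/(C_e − C_std) = 84.6·(260 − 20) / (860 − 260) = 33.84 m³/s.
= 2924 ML/d.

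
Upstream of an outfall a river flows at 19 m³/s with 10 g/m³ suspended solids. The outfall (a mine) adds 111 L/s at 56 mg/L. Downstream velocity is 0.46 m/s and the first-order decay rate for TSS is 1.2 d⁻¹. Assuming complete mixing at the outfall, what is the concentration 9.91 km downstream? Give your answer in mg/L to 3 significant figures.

111 L/s = 0.111 m³/s.
After complete mixing, C₀ = (0.111·56 + 19·10) / 19.11 = 10.27 mg/L.
Travel time t = 9910 m / 0.46 m/s = 2.154e+04 s = 0.2493 d.
C = 10.27·exp(−1.2·0.2493) = 10.27·0.7414 = 7.612 mg/L.

7.61 mg/L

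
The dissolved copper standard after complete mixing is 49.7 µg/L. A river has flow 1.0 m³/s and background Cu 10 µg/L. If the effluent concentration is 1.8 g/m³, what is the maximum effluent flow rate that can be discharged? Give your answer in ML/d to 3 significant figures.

10 µg/L = 0.01 mg/L.
49.7 µg/L = 0.0497 mg/L.
Mass balance at complete mixing: C_std·(Q_w + Q_r) = Q_w·C_e + Q_r·C_b.
Rearranging, Q_w = Q_r·(C_std − C_b)/(C_e − C_std) = 1.0·(0.0497 − 0.01) / (1.8 − 0.0497) = 0.02268 m³/s.
= 1.96 ML/d.

1.96 ML/d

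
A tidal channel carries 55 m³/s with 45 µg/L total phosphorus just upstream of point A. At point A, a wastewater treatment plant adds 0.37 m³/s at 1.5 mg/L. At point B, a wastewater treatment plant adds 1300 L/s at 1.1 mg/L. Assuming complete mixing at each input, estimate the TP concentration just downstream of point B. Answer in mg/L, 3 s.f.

0.0787 mg/L

45 µg/L = 0.045 mg/L.
After input A: C = (55·0.045 + 0.37·1.5) / 55.37 = 0.05472 mg/L.
1300 L/s = 1.3 m³/s.
After input B: C = (55.37·0.05472 + 1.3·1.1) / 56.67 = 0.0787 mg/L.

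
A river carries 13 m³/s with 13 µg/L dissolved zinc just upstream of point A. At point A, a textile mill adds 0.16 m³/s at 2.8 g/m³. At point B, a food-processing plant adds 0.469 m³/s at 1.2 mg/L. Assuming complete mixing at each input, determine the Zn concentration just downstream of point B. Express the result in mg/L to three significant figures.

0.0866 mg/L

13 µg/L = 0.013 mg/L.
After input A: C = (13·0.013 + 0.16·2.8) / 13.16 = 0.04688 mg/L.
After input B: C = (13.16·0.04688 + 0.469·1.2) / 13.63 = 0.08657 mg/L.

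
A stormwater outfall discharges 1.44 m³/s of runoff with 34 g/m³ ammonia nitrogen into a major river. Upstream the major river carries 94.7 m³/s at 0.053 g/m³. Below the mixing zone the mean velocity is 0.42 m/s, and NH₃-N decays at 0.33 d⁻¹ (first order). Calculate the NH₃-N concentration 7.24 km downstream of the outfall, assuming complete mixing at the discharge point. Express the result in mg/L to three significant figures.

0.526 mg/L

After complete mixing, C₀ = (1.44·34 + 94.7·0.053) / 96.14 = 0.5615 mg/L.
Travel time t = 7240 m / 0.42 m/s = 1.724e+04 s = 0.1995 d.
C = 0.5615·exp(−0.33·0.1995) = 0.5615·0.9363 = 0.5257 mg/L.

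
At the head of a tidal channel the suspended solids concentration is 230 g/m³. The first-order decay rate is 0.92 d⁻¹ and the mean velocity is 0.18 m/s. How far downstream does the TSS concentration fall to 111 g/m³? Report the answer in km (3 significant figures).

From C = C₀·e^(−kt), t = ln(C₀/C)/k = ln(230/111)/0.92 = 0.7285/0.92 = 0.7919 d.
Distance = v·t = 0.18 m/s × 6.842e+04 s = 1.232e+04 m = 12.32 km.

12.3 km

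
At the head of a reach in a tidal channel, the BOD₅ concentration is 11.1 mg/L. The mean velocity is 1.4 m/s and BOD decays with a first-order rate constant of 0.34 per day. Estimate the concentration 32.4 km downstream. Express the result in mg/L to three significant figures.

10.1 mg/L

Travel time t = 32.4 km / 1.4 m/s = 3.24e+04/1.4 = 2.314e+04 s = 0.2679 d.
First-order decay: C = 11.1·exp(−0.34·0.2679) = 11.1·0.913 = 10.13 mg/L.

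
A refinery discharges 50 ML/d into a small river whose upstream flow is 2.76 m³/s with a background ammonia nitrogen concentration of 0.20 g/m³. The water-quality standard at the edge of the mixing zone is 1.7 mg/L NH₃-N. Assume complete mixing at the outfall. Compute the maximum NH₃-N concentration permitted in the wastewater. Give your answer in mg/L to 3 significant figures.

8.85 mg/L

50 ML/d = 0.5787 m³/s.
Mass balance: 1.7·3.339 = 0.5787·Cₑ + 2.76·0.2.
Cₑ = (5.676 − 0.552) / 0.5787 = 8.854 mg/L.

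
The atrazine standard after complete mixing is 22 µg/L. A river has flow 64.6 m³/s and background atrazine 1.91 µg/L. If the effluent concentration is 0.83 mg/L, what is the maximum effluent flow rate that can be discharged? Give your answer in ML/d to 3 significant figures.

139 ML/d

1.91 µg/L = 0.00191 mg/L.
22 µg/L = 0.022 mg/L.
Mass balance at complete mixing: C_std·(Q_w + Q_r) = Q_w·C_e + Q_r·C_b.
Rearranging, Q_w = Q_r·(C_std − C_b)/(C_e − C_std) = 64.6·(0.022 − 0.00191) / (0.83 − 0.022) = 1.606 m³/s.
= 138.8 ML/d.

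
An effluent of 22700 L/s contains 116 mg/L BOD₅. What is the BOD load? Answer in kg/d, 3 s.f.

228000 kg/d

22700 L/s = 22.7 m³/s.
Mass flux = Q·C = 22.7 m³/s × 116 g/m³ = 2633 g/s.
= 2633 g/s × 86.4 = 2.275e+05 kg/d.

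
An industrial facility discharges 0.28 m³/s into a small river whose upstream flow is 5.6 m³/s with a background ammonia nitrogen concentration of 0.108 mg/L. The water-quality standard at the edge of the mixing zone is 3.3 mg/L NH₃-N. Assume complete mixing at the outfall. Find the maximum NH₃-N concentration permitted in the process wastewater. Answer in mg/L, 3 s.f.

Mass balance: 3.3·5.88 = 0.28·Cₑ + 5.6·0.108.
Cₑ = (19.4 − 0.6048) / 0.28 = 67.14 mg/L.

67.1 mg/L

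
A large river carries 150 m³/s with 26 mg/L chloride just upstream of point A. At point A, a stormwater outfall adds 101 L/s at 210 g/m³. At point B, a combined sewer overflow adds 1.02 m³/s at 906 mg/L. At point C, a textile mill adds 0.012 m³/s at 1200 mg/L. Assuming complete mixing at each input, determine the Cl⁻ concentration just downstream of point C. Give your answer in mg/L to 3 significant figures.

32.2 mg/L

101 L/s = 0.101 m³/s.
After input A: C = (150·26 + 0.101·210) / 150.1 = 26.12 mg/L.
After input B: C = (150.1·26.12 + 1.02·906) / 151.1 = 32.06 mg/L.
After input C: C = (151.1·32.06 + 0.012·1200) / 151.1 = 32.16 mg/L.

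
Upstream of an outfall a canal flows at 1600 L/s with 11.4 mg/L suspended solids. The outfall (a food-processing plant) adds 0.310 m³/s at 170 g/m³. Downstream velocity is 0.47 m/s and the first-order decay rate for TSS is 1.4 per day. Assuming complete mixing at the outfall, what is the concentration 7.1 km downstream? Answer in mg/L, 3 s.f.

1600 L/s = 1.6 m³/s.
After complete mixing, C₀ = (0.31·170 + 1.6·11.4) / 1.91 = 37.14 mg/L.
Travel time t = 7100 m / 0.47 m/s = 1.511e+04 s = 0.1748 d.
C = 37.14·exp(−1.4·0.1748) = 37.14·0.7829 = 29.08 mg/L.

29.1 mg/L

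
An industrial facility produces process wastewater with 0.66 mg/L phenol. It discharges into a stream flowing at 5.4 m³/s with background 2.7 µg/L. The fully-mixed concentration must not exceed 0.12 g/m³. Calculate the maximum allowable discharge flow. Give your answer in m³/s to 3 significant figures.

2.7 µg/L = 0.0027 mg/L.
Mass balance at complete mixing: C_std·(Q_w + Q_r) = Q_w·C_e + Q_r·C_b.
Rearranging, Q_w = Q_r·(C_std − C_b)/(C_e − C_std) = 5.4·(0.12 − 0.0027) / (0.66 − 0.12) = 1.173 m³/s.

1.17 m³/s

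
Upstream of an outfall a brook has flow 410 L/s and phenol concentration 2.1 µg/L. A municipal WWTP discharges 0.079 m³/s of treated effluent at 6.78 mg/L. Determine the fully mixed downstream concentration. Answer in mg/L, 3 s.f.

410 L/s = 0.41 m³/s.
2.1 µg/L = 0.0021 mg/L.
By mass balance at complete mixing, C = (0.079·6.78 + 0.41·0.0021) / (0.079 + 0.41) = 0.5365/0.489 = 1.097 mg/L.

1.10 mg/L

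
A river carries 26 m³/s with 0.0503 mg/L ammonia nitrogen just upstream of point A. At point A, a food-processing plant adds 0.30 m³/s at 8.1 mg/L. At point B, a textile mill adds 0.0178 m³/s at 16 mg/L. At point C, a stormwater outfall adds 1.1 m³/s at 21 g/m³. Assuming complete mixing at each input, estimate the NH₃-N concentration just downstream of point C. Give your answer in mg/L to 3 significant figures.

0.989 mg/L

After input A: C = (26·0.0503 + 0.3·8.1) / 26.3 = 0.1421 mg/L.
After input B: C = (26.3·0.1421 + 0.0178·16) / 26.32 = 0.1528 mg/L.
After input C: C = (26.32·0.1528 + 1.1·21) / 27.42 = 0.9892 mg/L.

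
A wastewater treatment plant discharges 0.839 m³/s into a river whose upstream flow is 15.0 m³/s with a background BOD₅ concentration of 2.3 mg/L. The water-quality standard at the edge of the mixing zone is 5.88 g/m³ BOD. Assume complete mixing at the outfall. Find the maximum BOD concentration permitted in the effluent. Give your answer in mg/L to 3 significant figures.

Mass balance: 5.88·15.84 = 0.839·Cₑ + 15·2.3.
Cₑ = (93.13 − 34.5) / 0.839 = 69.88 mg/L.

69.9 mg/L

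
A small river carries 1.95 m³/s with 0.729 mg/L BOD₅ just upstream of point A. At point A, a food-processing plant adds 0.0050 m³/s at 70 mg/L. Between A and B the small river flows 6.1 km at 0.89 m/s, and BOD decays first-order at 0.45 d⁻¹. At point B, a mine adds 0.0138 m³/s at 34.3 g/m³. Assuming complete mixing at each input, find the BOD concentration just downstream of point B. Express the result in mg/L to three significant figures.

After input A: C = (1.95·0.729 + 0.005·70) / 1.955 = 0.9062 mg/L.
Over the 6.1 km reach to input B (t = 6854 s = 0.07933 d), decay gives C = 0.9062·exp(−0.45·0.07933) = 0.8744 mg/L.
After input B: C = (1.955·0.8744 + 0.0138·34.3) / 1.969 = 1.109 mg/L.

1.11 mg/L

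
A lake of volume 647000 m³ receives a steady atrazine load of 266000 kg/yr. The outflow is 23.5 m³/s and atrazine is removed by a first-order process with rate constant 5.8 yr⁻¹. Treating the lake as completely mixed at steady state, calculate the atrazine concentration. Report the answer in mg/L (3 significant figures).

Outflow Q = 23.5 m³/s × 3.156e+07 s/yr = 7.416e+08 m³/yr.
Steady-state CSTR mass balance: W = Q·C + k·V·C, so C = W/(Q + kV).
Q + kV = 7.416e+08 + 5.8·647000 = 7.454e+08 m³/yr.
C = 266000/7.454e+08 = 0.0003569 kg/m³ = 0.3569 mg/L.

0.357 mg/L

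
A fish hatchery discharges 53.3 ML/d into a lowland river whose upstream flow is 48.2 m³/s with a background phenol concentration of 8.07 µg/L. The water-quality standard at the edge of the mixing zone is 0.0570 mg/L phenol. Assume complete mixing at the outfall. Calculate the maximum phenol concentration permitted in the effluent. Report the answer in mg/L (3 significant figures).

3.88 mg/L

53.3 ML/d = 0.6169 m³/s.
8.07 µg/L = 0.00807 mg/L.
Mass balance: 0.057·48.82 = 0.6169·Cₑ + 48.2·0.00807.
Cₑ = (2.783 − 0.389) / 0.6169 = 3.88 mg/L.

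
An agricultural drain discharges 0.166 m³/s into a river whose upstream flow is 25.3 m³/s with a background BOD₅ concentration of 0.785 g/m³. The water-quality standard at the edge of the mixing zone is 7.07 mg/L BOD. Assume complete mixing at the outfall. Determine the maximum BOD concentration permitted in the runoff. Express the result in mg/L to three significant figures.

Mass balance: 7.07·25.47 = 0.166·Cₑ + 25.3·0.785.
Cₑ = (180 − 19.86) / 0.166 = 965 mg/L.

965 mg/L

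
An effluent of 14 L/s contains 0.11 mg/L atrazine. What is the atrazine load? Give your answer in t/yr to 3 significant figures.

0.0486 t/yr

14 L/s = 0.014 m³/s.
Mass flux = Q·C = 0.014 m³/s × 0.11 g/m³ = 0.00154 g/s.
= 0.00154 g/s × 31.56 = 0.0486 t/yr.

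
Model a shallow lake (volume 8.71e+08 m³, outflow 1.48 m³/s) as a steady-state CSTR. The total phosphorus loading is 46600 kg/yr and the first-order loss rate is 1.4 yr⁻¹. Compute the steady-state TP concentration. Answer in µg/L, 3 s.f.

36.8 µg/L

Outflow Q = 1.48 m³/s × 3.156e+07 s/yr = 4.671e+07 m³/yr.
Steady-state CSTR mass balance: W = Q·C + k·V·C, so C = W/(Q + kV).
Q + kV = 4.671e+07 + 1.4·8.71e+08 = 1.266e+09 m³/yr.
C = 46600/1.266e+09 = 3.681e-05 kg/m³ = 0.03681 mg/L = 36.81 µg/L.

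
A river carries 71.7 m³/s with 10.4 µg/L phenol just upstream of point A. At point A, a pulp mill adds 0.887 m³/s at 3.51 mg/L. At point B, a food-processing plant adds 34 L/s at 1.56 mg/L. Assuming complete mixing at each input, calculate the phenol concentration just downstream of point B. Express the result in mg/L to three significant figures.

0.0539 mg/L

10.4 µg/L = 0.0104 mg/L.
After input A: C = (71.7·0.0104 + 0.887·3.51) / 72.59 = 0.05316 mg/L.
34 L/s = 0.034 m³/s.
After input B: C = (72.59·0.05316 + 0.034·1.56) / 72.62 = 0.05387 mg/L.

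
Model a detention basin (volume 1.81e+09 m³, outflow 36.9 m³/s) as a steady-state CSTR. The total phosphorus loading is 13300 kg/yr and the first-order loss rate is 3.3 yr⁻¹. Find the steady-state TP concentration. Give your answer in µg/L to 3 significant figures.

Outflow Q = 36.9 m³/s × 3.156e+07 s/yr = 1.164e+09 m³/yr.
Steady-state CSTR mass balance: W = Q·C + k·V·C, so C = W/(Q + kV).
Q + kV = 1.164e+09 + 3.3·1.81e+09 = 7.137e+09 m³/yr.
C = 13300/7.137e+09 = 1.863e-06 kg/m³ = 0.001863 mg/L = 1.863 µg/L.

1.86 µg/L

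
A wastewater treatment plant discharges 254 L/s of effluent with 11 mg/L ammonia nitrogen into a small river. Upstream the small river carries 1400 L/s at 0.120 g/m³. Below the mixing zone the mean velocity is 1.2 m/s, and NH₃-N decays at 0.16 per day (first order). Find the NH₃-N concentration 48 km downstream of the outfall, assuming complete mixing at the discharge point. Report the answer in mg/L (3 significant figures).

254 L/s = 0.254 m³/s.
1400 L/s = 1.4 m³/s.
After complete mixing, C₀ = (0.254·11 + 1.4·0.12) / 1.654 = 1.791 mg/L.
Travel time t = 4.8e+04 m / 1.2 m/s = 4e+04 s = 0.463 d.
C = 1.791·exp(−0.16·0.463) = 1.791·0.9286 = 1.663 mg/L.

1.66 mg/L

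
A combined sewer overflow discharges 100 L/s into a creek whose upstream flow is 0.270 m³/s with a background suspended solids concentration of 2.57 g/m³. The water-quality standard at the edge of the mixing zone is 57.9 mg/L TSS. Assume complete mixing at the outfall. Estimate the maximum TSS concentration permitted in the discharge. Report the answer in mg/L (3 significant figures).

100 L/s = 0.1 m³/s.
Mass balance: 57.9·0.37 = 0.1·Cₑ + 0.27·2.57.
Cₑ = (21.42 − 0.6939) / 0.1 = 207.3 mg/L.

207 mg/L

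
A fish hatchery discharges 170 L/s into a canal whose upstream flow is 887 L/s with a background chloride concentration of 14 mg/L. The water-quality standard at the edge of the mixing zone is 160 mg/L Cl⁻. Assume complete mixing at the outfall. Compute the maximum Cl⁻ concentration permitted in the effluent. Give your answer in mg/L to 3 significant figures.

170 L/s = 0.17 m³/s.
887 L/s = 0.887 m³/s.
Mass balance: 160·1.057 = 0.17·Cₑ + 0.887·14.
Cₑ = (169.1 − 12.42) / 0.17 = 921.8 mg/L.

922 mg/L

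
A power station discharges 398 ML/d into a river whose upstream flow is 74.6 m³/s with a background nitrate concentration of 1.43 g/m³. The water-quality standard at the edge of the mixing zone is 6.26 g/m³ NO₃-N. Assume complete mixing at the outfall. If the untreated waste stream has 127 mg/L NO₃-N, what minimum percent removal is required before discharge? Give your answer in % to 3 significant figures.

398 ML/d = 4.606 m³/s.
Mass balance: 6.26·79.21 = 4.606·Cₑ + 74.6·1.43.
Cₑ = (495.8 − 106.7) / 4.606 = 84.48 mg/L.
Required removal = 1 − 84.48/127 = 33.48 %.

33.5 %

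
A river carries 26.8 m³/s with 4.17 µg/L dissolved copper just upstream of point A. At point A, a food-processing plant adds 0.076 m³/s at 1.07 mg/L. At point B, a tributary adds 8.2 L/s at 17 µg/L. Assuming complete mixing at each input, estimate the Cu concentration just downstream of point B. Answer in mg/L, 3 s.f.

4.17 µg/L = 0.00417 mg/L.
After input A: C = (26.8·0.00417 + 0.076·1.07) / 26.88 = 0.007184 mg/L.
8.2 L/s = 0.0082 m³/s.
17 µg/L = 0.017 mg/L.
After input B: C = (26.88·0.007184 + 0.0082·0.017) / 26.88 = 0.007187 mg/L.

0.00719 mg/L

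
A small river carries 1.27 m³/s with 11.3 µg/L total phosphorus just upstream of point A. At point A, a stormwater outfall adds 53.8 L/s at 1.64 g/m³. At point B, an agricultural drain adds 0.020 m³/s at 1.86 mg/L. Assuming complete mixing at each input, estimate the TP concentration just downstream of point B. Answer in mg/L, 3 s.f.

0.104 mg/L

11.3 µg/L = 0.0113 mg/L.
53.8 L/s = 0.0538 m³/s.
After input A: C = (1.27·0.0113 + 0.0538·1.64) / 1.324 = 0.07749 mg/L.
After input B: C = (1.324·0.07749 + 0.02·1.86) / 1.344 = 0.104 mg/L.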